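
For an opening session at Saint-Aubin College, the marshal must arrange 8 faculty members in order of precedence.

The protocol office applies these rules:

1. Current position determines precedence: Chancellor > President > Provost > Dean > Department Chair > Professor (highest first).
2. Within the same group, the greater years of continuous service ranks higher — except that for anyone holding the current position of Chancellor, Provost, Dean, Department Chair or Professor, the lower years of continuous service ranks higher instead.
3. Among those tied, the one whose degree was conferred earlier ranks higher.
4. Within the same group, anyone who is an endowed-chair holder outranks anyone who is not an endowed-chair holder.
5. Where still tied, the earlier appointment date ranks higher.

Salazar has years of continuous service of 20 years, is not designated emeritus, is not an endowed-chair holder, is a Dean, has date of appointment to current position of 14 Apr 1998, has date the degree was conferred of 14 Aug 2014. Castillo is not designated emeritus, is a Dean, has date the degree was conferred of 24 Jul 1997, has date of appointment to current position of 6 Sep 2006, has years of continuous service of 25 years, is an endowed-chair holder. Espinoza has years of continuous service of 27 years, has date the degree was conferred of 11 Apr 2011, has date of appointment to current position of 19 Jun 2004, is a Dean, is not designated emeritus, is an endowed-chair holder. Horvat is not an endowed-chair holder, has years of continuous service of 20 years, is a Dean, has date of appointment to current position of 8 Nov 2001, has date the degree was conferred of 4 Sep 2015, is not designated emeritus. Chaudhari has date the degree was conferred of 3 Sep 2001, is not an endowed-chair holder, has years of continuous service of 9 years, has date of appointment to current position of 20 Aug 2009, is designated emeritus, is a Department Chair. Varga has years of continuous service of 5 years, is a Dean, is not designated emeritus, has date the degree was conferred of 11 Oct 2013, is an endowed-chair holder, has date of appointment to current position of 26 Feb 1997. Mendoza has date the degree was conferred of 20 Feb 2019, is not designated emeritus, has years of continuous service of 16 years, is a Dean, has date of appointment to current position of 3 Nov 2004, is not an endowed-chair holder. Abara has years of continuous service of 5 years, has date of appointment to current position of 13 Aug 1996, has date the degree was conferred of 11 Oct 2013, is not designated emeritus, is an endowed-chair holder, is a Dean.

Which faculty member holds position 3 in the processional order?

Mendoza

By current position: Abara, Varga, Mendoza, Salazar, Horvat, Castillo and Espinoza (Dean); then Chaudhari (Department Chair).
Among Abara, Varga, Mendoza, Salazar, Horvat, Castillo and Espinoza, by years of continuous service (lower first) (reversed rule for this group): Abara and Varga (5 years) before Mendoza (16 years) before Salazar and Horvat (20 years) before Castillo (25 years) before Espinoza (27 years).
Abara and Varga both have date the degree was conferred 11 Oct 2013, so the next rule applies.
Abara and Varga are each an endowed-chair holder, so the next rule applies.
Among Abara and Varga, by date of appointment to current position (earlier first): Abara (13 Aug 1996) before Varga (26 Feb 1997).
Among Salazar and Horvat, by date the degree was conferred (earlier first): Salazar (14 Aug 2014) before Horvat (4 Sep 2015).
Order: Abara, Varga, Mendoza, Salazar, Horvat, Castillo, Espinoza, Chaudhari.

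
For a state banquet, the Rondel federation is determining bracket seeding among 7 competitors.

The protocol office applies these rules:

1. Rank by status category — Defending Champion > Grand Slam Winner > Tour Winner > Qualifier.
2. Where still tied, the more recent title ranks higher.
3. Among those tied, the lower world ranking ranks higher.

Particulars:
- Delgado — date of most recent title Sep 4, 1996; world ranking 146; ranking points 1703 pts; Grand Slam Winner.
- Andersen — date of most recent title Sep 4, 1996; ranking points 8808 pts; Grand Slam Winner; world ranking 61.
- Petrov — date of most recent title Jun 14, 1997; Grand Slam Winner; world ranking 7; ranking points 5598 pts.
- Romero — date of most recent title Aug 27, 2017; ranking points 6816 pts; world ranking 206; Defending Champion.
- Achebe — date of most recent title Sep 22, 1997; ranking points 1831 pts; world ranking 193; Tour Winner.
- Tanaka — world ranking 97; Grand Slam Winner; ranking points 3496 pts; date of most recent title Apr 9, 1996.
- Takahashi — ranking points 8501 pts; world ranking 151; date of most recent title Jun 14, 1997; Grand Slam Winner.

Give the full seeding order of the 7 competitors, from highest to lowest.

Romero, Petrov, Takahashi, Andersen, Delgado, Tanaka, Achebe

By status category: Romero (Defending Champion); then Petrov, Takahashi, Andersen, Delgado and Tanaka (Grand Slam Winner); then Achebe (Tour Winner).
Among Petrov, Takahashi, Andersen, Delgado and Tanaka, by date of most recent title (later first): Petrov and Takahashi (Jun 14, 1997) before Andersen and Delgado (Sep 4, 1996) before Tanaka (Apr 9, 1996).
Among Petrov and Takahashi, by world ranking (lower first): Petrov (7) before Takahashi (151).
Among Andersen and Delgado, by world ranking (lower first): Andersen (61) before Delgado (146).
Full order: Romero, Petrov, Takahashi, Andersen, Delgado, Tanaka, Achebe.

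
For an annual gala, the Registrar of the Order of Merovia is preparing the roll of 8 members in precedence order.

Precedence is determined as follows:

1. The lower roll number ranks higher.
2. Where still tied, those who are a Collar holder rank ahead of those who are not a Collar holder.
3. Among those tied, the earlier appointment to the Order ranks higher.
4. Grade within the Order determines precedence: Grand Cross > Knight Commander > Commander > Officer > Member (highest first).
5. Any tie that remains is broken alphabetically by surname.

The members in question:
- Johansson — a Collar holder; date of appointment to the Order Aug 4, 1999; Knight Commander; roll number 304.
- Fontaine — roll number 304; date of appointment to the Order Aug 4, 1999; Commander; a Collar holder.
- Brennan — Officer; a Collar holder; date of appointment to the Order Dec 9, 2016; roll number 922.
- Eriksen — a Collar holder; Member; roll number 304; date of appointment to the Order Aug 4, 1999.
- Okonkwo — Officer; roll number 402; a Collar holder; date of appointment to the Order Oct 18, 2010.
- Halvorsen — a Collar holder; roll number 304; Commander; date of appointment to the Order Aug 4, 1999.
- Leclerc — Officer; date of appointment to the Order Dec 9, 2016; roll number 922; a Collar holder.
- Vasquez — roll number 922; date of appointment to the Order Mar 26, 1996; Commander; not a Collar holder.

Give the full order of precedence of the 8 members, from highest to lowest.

Johansson, Fontaine, Halvorsen, Eriksen, Okonkwo, Brennan, Leclerc, Vasquez

By roll number (lower first): Johansson, Fontaine, Halvorsen and Eriksen (each 304); then Okonkwo (402); then Brennan, Leclerc and Vasquez (each 922).
Johansson, Fontaine, Halvorsen and Eriksen are each a Collar holder, so the next rule applies.
Johansson, Fontaine, Halvorsen and Eriksen all have date of appointment to the Order Aug 4, 1999, so the next rule applies.
Among Johansson, Fontaine, Halvorsen and Eriksen, by grade within the Order: Johansson (Knight Commander) before Fontaine and Halvorsen (Commander) before Eriksen (Member).
Among Fontaine and Halvorsen, alphabetically by surname: Fontaine before Halvorsen.
Among Brennan, Leclerc and Vasquez, a Collar holder before not a Collar holder: Brennan and Leclerc (a Collar holder) before Vasquez (not a Collar holder).
Brennan and Leclerc both have date of appointment to the Order Dec 9, 2016, so the next rule applies.
Brennan and Leclerc are each Officer, so the next rule applies.
Among Brennan and Leclerc, alphabetically by surname: Brennan before Leclerc.
Full order: Johansson, Fontaine, Halvorsen, Eriksen, Okonkwo, Brennan, Leclerc, Vasquez.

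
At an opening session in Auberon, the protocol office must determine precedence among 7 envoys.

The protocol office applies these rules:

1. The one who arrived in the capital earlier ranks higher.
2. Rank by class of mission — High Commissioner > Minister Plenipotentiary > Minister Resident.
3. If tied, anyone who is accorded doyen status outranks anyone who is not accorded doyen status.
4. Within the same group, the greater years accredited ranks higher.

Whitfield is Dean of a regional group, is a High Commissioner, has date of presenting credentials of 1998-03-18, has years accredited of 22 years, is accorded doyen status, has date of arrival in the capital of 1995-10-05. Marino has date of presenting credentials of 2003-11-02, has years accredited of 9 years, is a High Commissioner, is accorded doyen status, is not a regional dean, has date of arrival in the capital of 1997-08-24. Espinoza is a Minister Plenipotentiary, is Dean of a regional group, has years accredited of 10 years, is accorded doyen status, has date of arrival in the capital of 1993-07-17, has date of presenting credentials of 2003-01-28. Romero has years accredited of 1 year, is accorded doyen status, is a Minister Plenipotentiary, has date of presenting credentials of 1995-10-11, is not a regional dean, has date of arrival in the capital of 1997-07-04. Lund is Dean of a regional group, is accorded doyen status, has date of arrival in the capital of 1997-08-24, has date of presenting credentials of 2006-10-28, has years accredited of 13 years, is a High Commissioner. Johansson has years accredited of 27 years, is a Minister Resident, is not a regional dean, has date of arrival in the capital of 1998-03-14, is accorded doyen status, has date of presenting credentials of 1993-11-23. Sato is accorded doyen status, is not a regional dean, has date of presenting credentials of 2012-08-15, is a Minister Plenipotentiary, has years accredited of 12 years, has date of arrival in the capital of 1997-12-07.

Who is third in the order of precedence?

Romero

By date of arrival in the capital (earlier first): Espinoza (1993-07-17); then Whitfield (1995-10-05); then Romero (1997-07-04); then Lund and Marino (both 1997-08-24); then Sato (1997-12-07); then Johansson (1998-03-14).
Lund and Marino are each High Commissioner, so the next rule applies.
Lund and Marino are each accorded doyen status, so the next rule applies.
Among Lund and Marino, by years accredited (higher first): Lund (13 years) before Marino (9 years).
Order: Espinoza, Whitfield, Romero, Lund, Marino, Sato, Johansson.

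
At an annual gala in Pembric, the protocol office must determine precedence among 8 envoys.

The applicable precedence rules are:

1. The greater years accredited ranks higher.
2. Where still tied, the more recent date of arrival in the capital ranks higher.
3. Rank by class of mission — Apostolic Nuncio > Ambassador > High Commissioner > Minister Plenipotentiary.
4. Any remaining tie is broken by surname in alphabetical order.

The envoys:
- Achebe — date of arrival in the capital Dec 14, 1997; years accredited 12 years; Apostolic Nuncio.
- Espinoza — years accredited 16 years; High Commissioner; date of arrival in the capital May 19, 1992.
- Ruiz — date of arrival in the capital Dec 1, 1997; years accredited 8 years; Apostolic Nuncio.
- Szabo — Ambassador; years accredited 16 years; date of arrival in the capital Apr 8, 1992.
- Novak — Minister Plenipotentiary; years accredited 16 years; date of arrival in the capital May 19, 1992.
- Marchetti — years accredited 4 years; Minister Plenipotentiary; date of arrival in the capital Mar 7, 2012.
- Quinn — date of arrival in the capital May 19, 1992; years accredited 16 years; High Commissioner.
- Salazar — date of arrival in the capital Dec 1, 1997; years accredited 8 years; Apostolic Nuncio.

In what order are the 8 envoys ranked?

Espinoza, Quinn, Novak, Szabo, Achebe, Ruiz, Salazar, Marchetti

By years accredited (higher first): Espinoza, Quinn, Novak and Szabo (each 16 years); then Achebe (12 years); then Ruiz and Salazar (both 8 years); then Marchetti (4 years).
Among Espinoza, Quinn, Novak and Szabo, by date of arrival in the capital (later first): Espinoza, Quinn and Novak (May 19, 1992) before Szabo (Apr 8, 1992).
Among Espinoza, Quinn and Novak, by class of mission: Espinoza and Quinn (High Commissioner) before Novak (Minister Plenipotentiary).
Among Espinoza and Quinn, alphabetically by surname: Espinoza before Quinn.
Ruiz and Salazar both have date of arrival in the capital Dec 1, 1997, so the next rule applies.
Ruiz and Salazar are each Apostolic Nuncio, so the next rule applies.
Among Ruiz and Salazar, alphabetically by surname: Ruiz before Salazar.
Full order: Espinoza, Quinn, Novak, Szabo, Achebe, Ruiz, Salazar, Marchetti.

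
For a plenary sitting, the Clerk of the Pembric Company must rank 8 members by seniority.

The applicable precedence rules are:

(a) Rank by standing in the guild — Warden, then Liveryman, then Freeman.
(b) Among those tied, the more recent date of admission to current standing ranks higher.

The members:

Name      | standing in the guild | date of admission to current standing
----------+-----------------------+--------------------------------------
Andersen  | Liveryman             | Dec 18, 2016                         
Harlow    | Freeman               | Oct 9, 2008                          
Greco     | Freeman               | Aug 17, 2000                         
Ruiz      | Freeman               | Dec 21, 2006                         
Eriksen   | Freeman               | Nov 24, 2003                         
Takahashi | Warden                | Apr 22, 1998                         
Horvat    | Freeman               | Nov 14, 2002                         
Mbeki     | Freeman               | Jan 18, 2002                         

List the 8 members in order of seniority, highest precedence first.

By standing in the guild: Takahashi (Warden); then Andersen (Liveryman); then Harlow, Ruiz, Eriksen, Horvat, Mbeki and Greco (Freeman).
Among Harlow, Ruiz, Eriksen, Horvat, Mbeki and Greco, by date of admission to current standing (later first): Harlow (Oct 9, 2008) before Ruiz (Dec 21, 2006) before Eriksen (Nov 24, 2003) before Horvat (Nov 14, 2002) before Mbeki (Jan 18, 2002) before Greco (Aug 17, 2000).
Full order: Takahashi, Andersen, Harlow, Ruiz, Eriksen, Horvat, Mbeki, Greco.

Takahashi, Andersen, Harlow, Ruiz, Eriksen, Horvat, Mbeki, Greco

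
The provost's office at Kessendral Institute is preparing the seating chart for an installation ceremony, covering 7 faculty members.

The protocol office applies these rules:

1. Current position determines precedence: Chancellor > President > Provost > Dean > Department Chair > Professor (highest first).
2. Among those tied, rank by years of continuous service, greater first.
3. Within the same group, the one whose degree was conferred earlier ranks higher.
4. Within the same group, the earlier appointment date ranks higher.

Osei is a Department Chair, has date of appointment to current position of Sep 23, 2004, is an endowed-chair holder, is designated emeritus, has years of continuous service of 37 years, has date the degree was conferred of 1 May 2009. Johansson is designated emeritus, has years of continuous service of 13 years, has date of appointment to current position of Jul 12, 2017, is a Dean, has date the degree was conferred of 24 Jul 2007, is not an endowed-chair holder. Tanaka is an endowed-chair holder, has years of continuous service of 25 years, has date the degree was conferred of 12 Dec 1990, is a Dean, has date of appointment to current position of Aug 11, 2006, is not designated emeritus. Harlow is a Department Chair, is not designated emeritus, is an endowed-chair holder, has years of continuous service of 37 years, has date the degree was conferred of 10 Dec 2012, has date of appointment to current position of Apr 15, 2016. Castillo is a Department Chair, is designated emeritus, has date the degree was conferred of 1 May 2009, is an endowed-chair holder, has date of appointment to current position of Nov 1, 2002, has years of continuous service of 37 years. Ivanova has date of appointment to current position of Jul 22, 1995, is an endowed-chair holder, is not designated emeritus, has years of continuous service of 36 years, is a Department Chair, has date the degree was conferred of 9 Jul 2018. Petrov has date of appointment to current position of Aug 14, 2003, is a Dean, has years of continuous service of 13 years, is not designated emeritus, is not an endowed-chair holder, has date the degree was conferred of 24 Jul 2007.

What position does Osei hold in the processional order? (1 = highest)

By current position: Tanaka, Petrov and Johansson (Dean); then Castillo, Osei, Harlow and Ivanova (Department Chair).
Among Tanaka, Petrov and Johansson, by years of continuous service (higher first): Tanaka (25 years) before Petrov and Johansson (13 years).
Petrov and Johansson both have date the degree was conferred 24 Jul 2007, so the next rule applies.
Among Petrov and Johansson, by date of appointment to current position (earlier first): Petrov (Aug 14, 2003) before Johansson (Jul 12, 2017).
Among Castillo, Osei, Harlow and Ivanova, by years of continuous service (higher first): Castillo, Osei and Harlow (37 years) before Ivanova (36 years).
Among Castillo, Osei and Harlow, by date the degree was conferred (earlier first): Castillo and Osei (1 May 2009) before Harlow (10 Dec 2012).
Among Castillo and Osei, by date of appointment to current position (earlier first): Castillo (Nov 1, 2002) before Osei (Sep 23, 2004).
Order: Tanaka, Petrov, Johansson, Castillo, Osei, Harlow, Ivanova. So position 5.

5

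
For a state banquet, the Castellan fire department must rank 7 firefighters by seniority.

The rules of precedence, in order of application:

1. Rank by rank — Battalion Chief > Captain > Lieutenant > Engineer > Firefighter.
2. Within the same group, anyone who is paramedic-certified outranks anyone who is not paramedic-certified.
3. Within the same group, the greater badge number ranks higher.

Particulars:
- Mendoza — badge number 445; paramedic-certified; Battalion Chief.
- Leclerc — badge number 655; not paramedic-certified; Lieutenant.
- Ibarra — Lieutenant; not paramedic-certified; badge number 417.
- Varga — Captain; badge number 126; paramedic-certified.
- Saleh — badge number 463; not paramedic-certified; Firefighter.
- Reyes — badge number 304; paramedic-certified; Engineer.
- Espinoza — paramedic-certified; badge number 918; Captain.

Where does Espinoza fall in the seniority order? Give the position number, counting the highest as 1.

2

By rank: Mendoza (Battalion Chief); then Espinoza and Varga (Captain); then Leclerc and Ibarra (Lieutenant); then Reyes (Engineer); then Saleh (Firefighter).
Espinoza and Varga are each paramedic-certified, so the next rule applies.
Among Espinoza and Varga, by badge number (higher first): Espinoza (918) before Varga (126).
Leclerc and Ibarra are each not paramedic-certified, so the next rule applies.
Among Leclerc and Ibarra, by badge number (higher first): Leclerc (655) before Ibarra (417).
Order: Mendoza, Espinoza, Varga, Leclerc, Ibarra, Reyes, Saleh. So position 2.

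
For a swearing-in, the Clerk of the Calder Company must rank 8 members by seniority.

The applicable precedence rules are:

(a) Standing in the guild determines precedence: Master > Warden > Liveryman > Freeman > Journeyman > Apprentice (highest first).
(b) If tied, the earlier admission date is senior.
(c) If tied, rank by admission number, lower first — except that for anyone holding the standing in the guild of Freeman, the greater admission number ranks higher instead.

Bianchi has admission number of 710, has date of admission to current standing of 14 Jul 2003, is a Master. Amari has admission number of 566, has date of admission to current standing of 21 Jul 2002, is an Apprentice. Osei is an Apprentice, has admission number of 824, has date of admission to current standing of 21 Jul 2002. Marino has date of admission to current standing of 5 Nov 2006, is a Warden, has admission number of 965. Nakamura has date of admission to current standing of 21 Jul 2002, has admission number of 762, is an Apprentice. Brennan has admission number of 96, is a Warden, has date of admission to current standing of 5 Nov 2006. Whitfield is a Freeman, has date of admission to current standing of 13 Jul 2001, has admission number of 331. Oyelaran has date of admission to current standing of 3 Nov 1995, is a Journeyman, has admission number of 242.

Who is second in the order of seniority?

Brennan

By standing in the guild: Bianchi (Master); then Brennan and Marino (Warden); then Whitfield (Freeman); then Oyelaran (Journeyman); then Amari, Nakamura and Osei (Apprentice).
Brennan and Marino both have date of admission to current standing 5 Nov 2006, so the next rule applies.
Among Brennan and Marino, by admission number (lower first): Brennan (96) before Marino (965).
Amari, Nakamura and Osei all have date of admission to current standing 21 Jul 2002, so the next rule applies.
Among Amari, Nakamura and Osei, by admission number (lower first): Amari (566) before Nakamura (762) before Osei (824).
Order: Bianchi, Brennan, Marino, Whitfield, Oyelaran, Amari, Nakamura, Osei.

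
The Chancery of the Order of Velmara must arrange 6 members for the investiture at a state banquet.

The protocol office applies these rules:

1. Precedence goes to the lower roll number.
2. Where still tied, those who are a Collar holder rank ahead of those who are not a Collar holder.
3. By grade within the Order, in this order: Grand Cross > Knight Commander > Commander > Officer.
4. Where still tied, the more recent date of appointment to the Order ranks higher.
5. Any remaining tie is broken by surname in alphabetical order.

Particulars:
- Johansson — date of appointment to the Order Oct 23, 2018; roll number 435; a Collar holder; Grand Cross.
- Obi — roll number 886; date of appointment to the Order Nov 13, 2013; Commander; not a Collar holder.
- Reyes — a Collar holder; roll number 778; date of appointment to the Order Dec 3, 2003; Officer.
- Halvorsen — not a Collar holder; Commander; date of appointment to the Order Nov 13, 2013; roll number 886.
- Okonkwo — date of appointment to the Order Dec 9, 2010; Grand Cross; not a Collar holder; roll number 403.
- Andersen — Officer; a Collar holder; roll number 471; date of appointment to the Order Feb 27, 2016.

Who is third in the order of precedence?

By roll number (lower first): Okonkwo (403); then Johansson (435); then Andersen (471); then Reyes (778); then Halvorsen and Obi (both 886).
Halvorsen and Obi are each not a Collar holder, so the next rule applies.
Halvorsen and Obi are each Commander, so the next rule applies.
Halvorsen and Obi both have date of appointment to the Order Nov 13, 2013, so the next rule applies.
Among Halvorsen and Obi, alphabetically by surname: Halvorsen before Obi.
Order: Okonkwo, Johansson, Andersen, Reyes, Halvorsen, Obi.

Andersen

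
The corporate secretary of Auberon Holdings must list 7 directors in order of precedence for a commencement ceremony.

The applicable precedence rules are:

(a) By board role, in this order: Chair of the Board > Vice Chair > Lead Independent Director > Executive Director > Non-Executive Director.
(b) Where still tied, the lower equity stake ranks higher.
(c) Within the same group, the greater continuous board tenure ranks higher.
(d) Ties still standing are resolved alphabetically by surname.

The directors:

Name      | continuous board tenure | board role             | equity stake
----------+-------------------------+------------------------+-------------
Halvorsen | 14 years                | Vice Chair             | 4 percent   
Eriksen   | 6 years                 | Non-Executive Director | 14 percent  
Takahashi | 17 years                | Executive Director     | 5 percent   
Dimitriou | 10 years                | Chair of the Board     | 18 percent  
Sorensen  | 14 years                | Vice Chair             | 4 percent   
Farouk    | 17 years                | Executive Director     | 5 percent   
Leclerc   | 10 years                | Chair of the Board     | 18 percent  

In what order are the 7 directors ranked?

By board role: Dimitriou and Leclerc (Chair of the Board); then Halvorsen and Sorensen (Vice Chair); then Farouk and Takahashi (Executive Director); then Eriksen (Non-Executive Director).
Dimitriou and Leclerc both have equity stake 18 percent, so the next rule applies.
Dimitriou and Leclerc both have continuous board tenure 10 years, so the next rule applies.
Among Dimitriou and Leclerc, alphabetically by surname: Dimitriou before Leclerc.
Halvorsen and Sorensen both have equity stake 4 percent, so the next rule applies.
Halvorsen and Sorensen both have continuous board tenure 14 years, so the next rule applies.
Among Halvorsen and Sorensen, alphabetically by surname: Halvorsen before Sorensen.
Farouk and Takahashi both have equity stake 5 percent, so the next rule applies.
Farouk and Takahashi both have continuous board tenure 17 years, so the next rule applies.
Among Farouk and Takahashi, alphabetically by surname: Farouk before Takahashi.
Full order: Dimitriou, Leclerc, Halvorsen, Sorensen, Farouk, Takahashi, Eriksen.

Dimitriou, Leclerc, Halvorsen, Sorensen, Farouk, Takahashi, Eriksen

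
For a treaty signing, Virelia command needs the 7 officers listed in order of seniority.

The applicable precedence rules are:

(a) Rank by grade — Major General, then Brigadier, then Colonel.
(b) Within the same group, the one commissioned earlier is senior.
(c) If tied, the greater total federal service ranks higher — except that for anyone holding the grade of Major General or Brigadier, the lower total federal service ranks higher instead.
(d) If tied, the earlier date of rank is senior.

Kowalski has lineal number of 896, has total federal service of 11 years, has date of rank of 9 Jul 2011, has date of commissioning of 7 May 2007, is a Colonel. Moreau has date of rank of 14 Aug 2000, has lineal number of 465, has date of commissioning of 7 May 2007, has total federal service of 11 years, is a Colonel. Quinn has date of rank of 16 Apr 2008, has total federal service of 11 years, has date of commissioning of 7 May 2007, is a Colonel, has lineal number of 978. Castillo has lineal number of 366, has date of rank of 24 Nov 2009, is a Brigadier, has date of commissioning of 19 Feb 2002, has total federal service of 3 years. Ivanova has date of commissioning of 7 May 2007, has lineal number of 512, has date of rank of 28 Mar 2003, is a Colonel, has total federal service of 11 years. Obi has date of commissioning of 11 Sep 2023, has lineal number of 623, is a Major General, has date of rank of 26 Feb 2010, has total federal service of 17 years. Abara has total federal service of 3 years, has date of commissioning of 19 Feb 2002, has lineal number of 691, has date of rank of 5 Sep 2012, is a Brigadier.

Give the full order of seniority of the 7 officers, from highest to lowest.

Obi, Castillo, Abara, Moreau, Ivanova, Quinn, Kowalski

By grade: Obi (Major General); then Castillo and Abara (Brigadier); then Moreau, Ivanova, Quinn and Kowalski (Colonel).
Castillo and Abara both have date of commissioning 19 Feb 2002, so the next rule applies.
Castillo and Abara both have total federal service 3 years, so the next rule applies.
Among Castillo and Abara, by date of rank (earlier first): Castillo (24 Nov 2009) before Abara (5 Sep 2012).
Moreau, Ivanova, Quinn and Kowalski all have date of commissioning 7 May 2007, so the next rule applies.
Moreau, Ivanova, Quinn and Kowalski all have total federal service 11 years, so the next rule applies.
Among Moreau, Ivanova, Quinn and Kowalski, by date of rank (earlier first): Moreau (14 Aug 2000) before Ivanova (28 Mar 2003) before Quinn (16 Apr 2008) before Kowalski (9 Jul 2011).
Full order: Obi, Castillo, Abara, Moreau, Ivanova, Quinn, Kowalski.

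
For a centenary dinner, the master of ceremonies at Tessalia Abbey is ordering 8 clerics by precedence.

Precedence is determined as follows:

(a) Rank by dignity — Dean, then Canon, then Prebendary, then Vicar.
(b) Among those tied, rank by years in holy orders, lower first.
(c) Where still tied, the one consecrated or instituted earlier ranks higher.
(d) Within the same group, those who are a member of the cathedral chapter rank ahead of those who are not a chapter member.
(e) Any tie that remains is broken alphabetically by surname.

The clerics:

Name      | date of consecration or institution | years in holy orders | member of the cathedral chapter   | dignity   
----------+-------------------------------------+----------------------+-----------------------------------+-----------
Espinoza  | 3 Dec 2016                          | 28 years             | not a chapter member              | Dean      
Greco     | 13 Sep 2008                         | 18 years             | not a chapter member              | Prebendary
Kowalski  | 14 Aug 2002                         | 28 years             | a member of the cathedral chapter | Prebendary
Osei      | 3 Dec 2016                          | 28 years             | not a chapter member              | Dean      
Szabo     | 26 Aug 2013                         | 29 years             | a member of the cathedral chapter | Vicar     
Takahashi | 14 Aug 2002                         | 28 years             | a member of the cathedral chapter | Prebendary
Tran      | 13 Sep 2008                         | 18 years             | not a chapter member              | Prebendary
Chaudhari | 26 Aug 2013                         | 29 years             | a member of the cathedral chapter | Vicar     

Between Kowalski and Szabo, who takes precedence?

By dignity: Espinoza and Osei (Dean); then Greco, Tran, Kowalski and Takahashi (Prebendary); then Chaudhari and Szabo (Vicar).
Espinoza and Osei both have years in holy orders 28 years, so the next rule applies.
Espinoza and Osei both have date of consecration or institution 3 Dec 2016, so the next rule applies.
Espinoza and Osei are each not a chapter member, so the next rule applies.
Among Espinoza and Osei, alphabetically by surname: Espinoza before Osei.
Among Greco, Tran, Kowalski and Takahashi, by years in holy orders (lower first): Greco and Tran (18 years) before Kowalski and Takahashi (28 years).
Greco and Tran both have date of consecration or institution 13 Sep 2008, so the next rule applies.
Greco and Tran are each not a chapter member, so the next rule applies.
Among Greco and Tran, alphabetically by surname: Greco before Tran.
Kowalski and Takahashi both have date of consecration or institution 14 Aug 2002, so the next rule applies.
Kowalski and Takahashi are each a member of the cathedral chapter, so the next rule applies.
Among Kowalski and Takahashi, alphabetically by surname: Kowalski before Takahashi.
Chaudhari and Szabo both have years in holy orders 29 years, so the next rule applies.
Chaudhari and Szabo both have date of consecration or institution 26 Aug 2013, so the next rule applies.
Chaudhari and Szabo are each a member of the cathedral chapter, so the next rule applies.
Among Chaudhari and Szabo, alphabetically by surname: Chaudhari before Szabo.
So Kowalski takes precedence.

Kowalski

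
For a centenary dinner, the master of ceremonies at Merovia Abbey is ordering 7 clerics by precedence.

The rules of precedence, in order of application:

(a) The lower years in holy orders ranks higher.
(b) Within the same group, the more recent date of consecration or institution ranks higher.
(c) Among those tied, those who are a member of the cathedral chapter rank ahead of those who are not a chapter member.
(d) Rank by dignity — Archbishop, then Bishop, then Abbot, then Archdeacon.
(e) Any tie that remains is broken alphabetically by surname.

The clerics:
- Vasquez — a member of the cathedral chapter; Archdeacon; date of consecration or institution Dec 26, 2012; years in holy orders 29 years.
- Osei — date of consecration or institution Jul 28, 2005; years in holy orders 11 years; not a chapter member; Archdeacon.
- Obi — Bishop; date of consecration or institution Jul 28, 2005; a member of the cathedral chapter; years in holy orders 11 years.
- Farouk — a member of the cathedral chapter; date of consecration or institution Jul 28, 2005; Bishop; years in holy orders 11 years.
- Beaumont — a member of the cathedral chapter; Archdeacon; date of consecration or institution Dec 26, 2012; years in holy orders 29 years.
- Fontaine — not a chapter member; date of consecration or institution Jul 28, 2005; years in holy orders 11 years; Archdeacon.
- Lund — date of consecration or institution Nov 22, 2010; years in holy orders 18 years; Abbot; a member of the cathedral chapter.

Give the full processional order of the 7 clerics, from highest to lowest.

Farouk, Obi, Fontaine, Osei, Lund, Beaumont, Vasquez

By years in holy orders (lower first): Farouk, Obi, Fontaine and Osei (each 11 years); then Lund (18 years); then Beaumont and Vasquez (both 29 years).
Farouk, Obi, Fontaine and Osei all have date of consecration or institution Jul 28, 2005, so the next rule applies.
Among Farouk, Obi, Fontaine and Osei, a member of the cathedral chapter before not a chapter member: Farouk and Obi (a member of the cathedral chapter) before Fontaine and Osei (not a chapter member).
Farouk and Obi are each Bishop, so the next rule applies.
Among Farouk and Obi, alphabetically by surname: Farouk before Obi.
Fontaine and Osei are each Archdeacon, so the next rule applies.
Among Fontaine and Osei, alphabetically by surname: Fontaine before Osei.
Beaumont and Vasquez both have date of consecration or institution Dec 26, 2012, so the next rule applies.
Beaumont and Vasquez are each a member of the cathedral chapter, so the next rule applies.
Beaumont and Vasquez are each Archdeacon, so the next rule applies.
Among Beaumont and Vasquez, alphabetically by surname: Beaumont before Vasquez.
Full order: Farouk, Obi, Fontaine, Osei, Lund, Beaumont, Vasquez.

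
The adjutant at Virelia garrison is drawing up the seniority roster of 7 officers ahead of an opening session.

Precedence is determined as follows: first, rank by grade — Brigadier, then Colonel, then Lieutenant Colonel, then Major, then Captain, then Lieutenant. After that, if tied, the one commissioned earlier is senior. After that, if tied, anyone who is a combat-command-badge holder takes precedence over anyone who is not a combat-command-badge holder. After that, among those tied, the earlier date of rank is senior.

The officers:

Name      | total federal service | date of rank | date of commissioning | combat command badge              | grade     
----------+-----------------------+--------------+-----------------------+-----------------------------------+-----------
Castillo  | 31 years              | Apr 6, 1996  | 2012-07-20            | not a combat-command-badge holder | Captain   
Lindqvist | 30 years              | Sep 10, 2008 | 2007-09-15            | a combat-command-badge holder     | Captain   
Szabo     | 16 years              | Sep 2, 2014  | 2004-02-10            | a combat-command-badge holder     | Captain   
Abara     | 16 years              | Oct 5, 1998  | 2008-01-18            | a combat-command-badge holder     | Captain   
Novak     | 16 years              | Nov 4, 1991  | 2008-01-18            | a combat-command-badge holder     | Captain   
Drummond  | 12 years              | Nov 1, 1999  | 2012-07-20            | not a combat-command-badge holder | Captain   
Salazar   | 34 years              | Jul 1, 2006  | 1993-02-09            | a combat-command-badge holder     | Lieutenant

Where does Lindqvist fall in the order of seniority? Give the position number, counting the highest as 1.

2

By grade: Szabo, Lindqvist, Novak, Abara, Castillo and Drummond (Captain); then Salazar (Lieutenant).
Among Szabo, Lindqvist, Novak, Abara, Castillo and Drummond, by date of commissioning (earlier first): Szabo (2004-02-10) before Lindqvist (2007-09-15) before Novak and Abara (2008-01-18) before Castillo and Drummond (2012-07-20).
Novak and Abara are each a combat-command-badge holder, so the next rule applies.
Among Novak and Abara, by date of rank (earlier first): Novak (Nov 4, 1991) before Abara (Oct 5, 1998).
Castillo and Drummond are each not a combat-command-badge holder, so the next rule applies.
Among Castillo and Drummond, by date of rank (earlier first): Castillo (Apr 6, 1996) before Drummond (Nov 1, 1999).
Order: Szabo, Lindqvist, Novak, Abara, Castillo, Drummond, Salazar. So position 2.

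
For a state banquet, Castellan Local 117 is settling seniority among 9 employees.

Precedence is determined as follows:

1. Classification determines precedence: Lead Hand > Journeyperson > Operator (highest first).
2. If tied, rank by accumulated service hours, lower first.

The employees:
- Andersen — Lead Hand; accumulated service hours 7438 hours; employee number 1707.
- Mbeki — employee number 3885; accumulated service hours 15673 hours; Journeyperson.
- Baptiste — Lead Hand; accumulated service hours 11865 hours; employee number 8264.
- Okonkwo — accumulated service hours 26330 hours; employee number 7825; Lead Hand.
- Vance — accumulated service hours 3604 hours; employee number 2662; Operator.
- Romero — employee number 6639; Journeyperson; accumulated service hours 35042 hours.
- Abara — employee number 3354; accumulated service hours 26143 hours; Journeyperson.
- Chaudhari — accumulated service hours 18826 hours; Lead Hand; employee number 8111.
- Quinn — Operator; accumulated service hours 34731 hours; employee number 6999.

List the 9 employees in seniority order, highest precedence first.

Andersen, Baptiste, Chaudhari, Okonkwo, Mbeki, Abara, Romero, Vance, Quinn

By classification: Andersen, Baptiste, Chaudhari and Okonkwo (Lead Hand); then Mbeki, Abara and Romero (Journeyperson); then Vance and Quinn (Operator).
Among Andersen, Baptiste, Chaudhari and Okonkwo, by accumulated service hours (lower first): Andersen (7438 hours) before Baptiste (11865 hours) before Chaudhari (18826 hours) before Okonkwo (26330 hours).
Among Mbeki, Abara and Romero, by accumulated service hours (lower first): Mbeki (15673 hours) before Abara (26143 hours) before Romero (35042 hours).
Among Vance and Quinn, by accumulated service hours (lower first): Vance (3604 hours) before Quinn (34731 hours).
Full order: Andersen, Baptiste, Chaudhari, Okonkwo, Mbeki, Abara, Romero, Vance, Quinn.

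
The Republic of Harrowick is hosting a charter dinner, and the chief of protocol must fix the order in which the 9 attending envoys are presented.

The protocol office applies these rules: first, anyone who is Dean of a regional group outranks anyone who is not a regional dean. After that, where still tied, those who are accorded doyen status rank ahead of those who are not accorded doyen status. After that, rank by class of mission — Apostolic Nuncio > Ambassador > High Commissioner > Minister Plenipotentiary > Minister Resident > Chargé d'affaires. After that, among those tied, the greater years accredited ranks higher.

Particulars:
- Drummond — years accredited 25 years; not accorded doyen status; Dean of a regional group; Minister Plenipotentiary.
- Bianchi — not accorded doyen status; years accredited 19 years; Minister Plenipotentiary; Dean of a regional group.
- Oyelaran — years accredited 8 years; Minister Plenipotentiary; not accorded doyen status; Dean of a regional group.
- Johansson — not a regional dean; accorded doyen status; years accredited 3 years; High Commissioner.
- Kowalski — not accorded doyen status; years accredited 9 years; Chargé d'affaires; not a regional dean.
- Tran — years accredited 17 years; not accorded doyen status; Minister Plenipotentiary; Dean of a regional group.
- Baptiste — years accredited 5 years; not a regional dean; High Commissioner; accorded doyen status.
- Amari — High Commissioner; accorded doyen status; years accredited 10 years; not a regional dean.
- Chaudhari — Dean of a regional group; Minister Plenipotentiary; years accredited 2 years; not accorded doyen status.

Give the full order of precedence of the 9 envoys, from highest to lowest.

Drummond, Bianchi, Tran, Oyelaran, Chaudhari, Amari, Baptiste, Johansson, Kowalski

By the first rule: Drummond, Bianchi, Tran, Oyelaran and Chaudhari (each Dean of a regional group); then Amari, Baptiste, Johansson and Kowalski (each not a regional dean).
Drummond, Bianchi, Tran, Oyelaran and Chaudhari are each not accorded doyen status, so the next rule applies.
Drummond, Bianchi, Tran, Oyelaran and Chaudhari are each Minister Plenipotentiary, so the next rule applies.
Among Drummond, Bianchi, Tran, Oyelaran and Chaudhari, by years accredited (higher first): Drummond (25 years) before Bianchi (19 years) before Tran (17 years) before Oyelaran (8 years) before Chaudhari (2 years).
Among Amari, Baptiste, Johansson and Kowalski, accorded doyen status before not accorded doyen status: Amari, Baptiste and Johansson (accorded doyen status) before Kowalski (not accorded doyen status).
Amari, Baptiste and Johansson are each High Commissioner, so the next rule applies.
Among Amari, Baptiste and Johansson, by years accredited (higher first): Amari (10 years) before Baptiste (5 years) before Johansson (3 years).
Full order: Drummond, Bianchi, Tran, Oyelaran, Chaudhari, Amari, Baptiste, Johansson, Kowalski.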